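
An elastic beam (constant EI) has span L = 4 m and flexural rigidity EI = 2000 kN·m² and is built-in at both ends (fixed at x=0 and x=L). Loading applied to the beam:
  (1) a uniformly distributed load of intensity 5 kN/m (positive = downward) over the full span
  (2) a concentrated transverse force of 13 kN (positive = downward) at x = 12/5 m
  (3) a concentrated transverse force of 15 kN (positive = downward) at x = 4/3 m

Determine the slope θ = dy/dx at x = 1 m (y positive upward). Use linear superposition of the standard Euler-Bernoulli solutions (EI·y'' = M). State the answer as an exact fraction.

Load 1 — uniform load w=5 kN/m over full span:
  θ_1 = -wx(L-x)(L-2x)/(12EI) = -5·1·(4-1)·(4-2·1)/(12·2000) = -1/800 rad
Load 2 — point force P=13 kN at a=12/5 m (b=L-a=8/5):
  θ_2 = -Pb²x(2aL-(3a+b)x)/(2L³EI)  [x≤a] = -13·(8/5)²·1·(2·(12/5)·4-(3·(12/5)+(8/5))·1)/(2·4³·2000) = -169/125000 rad
Load 3 — point force P=15 kN at a=4/3 m (b=L-a=8/3):
  θ_3 = -Pb²x(2aL-(3a+b)x)/(2L³EI)  [x≤a] = -15·(8/3)²·1·(2·(4/3)·4-(3·(4/3)+(8/3))·1)/(2·4³·2000) = -1/600 rad
Superposition: θ = Σ θ_i = -6403/1500000 rad ≈ -0.004269 rad

θ(1) = -6403/1500000 rad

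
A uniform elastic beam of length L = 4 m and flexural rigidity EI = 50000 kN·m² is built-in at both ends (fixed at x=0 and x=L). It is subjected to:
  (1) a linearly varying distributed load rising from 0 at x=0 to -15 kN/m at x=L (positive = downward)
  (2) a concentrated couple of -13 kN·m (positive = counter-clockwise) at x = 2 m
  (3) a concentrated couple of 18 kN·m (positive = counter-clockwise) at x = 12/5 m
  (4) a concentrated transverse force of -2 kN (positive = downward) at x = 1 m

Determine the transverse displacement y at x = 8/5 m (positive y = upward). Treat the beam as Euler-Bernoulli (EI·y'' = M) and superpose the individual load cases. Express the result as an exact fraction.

y(8/5) = 8333/156250000 m

Load 1 — triangular load w₀=-15 kN/m (0→w₀ over full span):
  y_1 = -w₀x²(L-x)²(x+2L)/(120LEI) = -(-15)·(8/5)²·(4-(8/5))²·((8/5)+2·4)/(120·4·50000) = 864/9765625 m
Load 2 — applied couple M₀=-13 kN·m at a=2 m (b=L-a=2):
  y_2 = (R_Ax³/6 - M_Ax²/2)/EI  [x≤a] with R_A=-39/8, M_A=-13/4 = ((-39/8)·(8/5)³/6 - (-13/4)·(8/5)²/2)/50000 = 13/781250 m
Load 3 — applied couple M₀=18 kN·m at a=12/5 m (b=L-a=8/5):
  y_3 = (R_Ax³/6 - M_Ax²/2)/EI  [x≤a] with R_A=162/25, M_A=144/25 = ((162/25)·(8/5)³/6 - (144/25)·(8/5)²/2)/50000 = -576/9765625 m
Load 4 — point force P=-2 kN at a=1 m (b=L-a=3):
  y_4 = -Pa²(L-x)²(3bL-(3b+a)(L-x))/(6L³EI)  [x>a] = -(-2)·1²·(4-(8/5))²·(3·3·4-(3·3+1)·(4-(8/5)))/(6·4³·50000) = 9/1250000 m
Superposition: y = Σ y_i = 8333/156250000 m ≈ 0.000053 m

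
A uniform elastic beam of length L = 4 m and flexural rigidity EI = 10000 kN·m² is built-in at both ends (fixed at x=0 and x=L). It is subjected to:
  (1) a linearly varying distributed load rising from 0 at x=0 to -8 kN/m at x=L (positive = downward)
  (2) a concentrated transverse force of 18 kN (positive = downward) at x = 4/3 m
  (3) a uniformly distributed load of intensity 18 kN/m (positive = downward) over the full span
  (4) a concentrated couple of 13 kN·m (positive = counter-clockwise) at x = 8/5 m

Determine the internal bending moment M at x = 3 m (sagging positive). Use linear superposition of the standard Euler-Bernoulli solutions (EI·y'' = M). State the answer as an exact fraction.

M(3) = 17/25 kN·m

Load 1 — triangular load w₀=-8 kN/m (0→w₀ over full span):
  M_1 = 3w₀Lx/20 - w₀L²/30 - w₀x³/(6L) = 3·(-8)·4·3/20 - (-8)·4²/30 - (-8)·3³/(6·4) = -17/15 kN·m
Load 2 — point force P=18 kN at a=4/3 m (b=L-a=8/3):
  M_2 = Pa²(a+3b)(L-x)/L³ - Pa²b/L²  [x>a] = 18·(4/3)²·((4/3)+3·(8/3))·(4-3)/4³ - 18·(4/3)²·(8/3)/4² = -2/3 kN·m
Load 3 — uniform load w=18 kN/m over full span:
  M_3 = wLx/2 - wL²/12 - wx²/2 = 18·4·3/2 - 18·4²/12 - 18·3²/2 = 3 kN·m
Load 4 — applied couple M₀=13 kN·m at a=8/5 m (b=L-a=12/5):
  M_4 = R_Ax - M_A - M₀  [x>a] with R_A=117/25, M_A=39/25 = (117/25)·3 - (39/25) - 13 = -13/25 kN·m
Superposition: M = Σ M_i = 17/25 kN·m ≈ 0.680000 kN·m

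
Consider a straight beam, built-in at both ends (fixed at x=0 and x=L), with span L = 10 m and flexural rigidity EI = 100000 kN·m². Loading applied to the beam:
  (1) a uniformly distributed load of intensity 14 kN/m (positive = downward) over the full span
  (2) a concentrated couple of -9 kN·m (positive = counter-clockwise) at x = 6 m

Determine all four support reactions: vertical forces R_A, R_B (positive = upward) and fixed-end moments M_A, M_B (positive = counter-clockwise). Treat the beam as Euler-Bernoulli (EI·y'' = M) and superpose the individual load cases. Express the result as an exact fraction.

Load 1 — uniform load w=14 kN/m over full span:
  R_A = wL/2 = 14·10/2 = 70 kN
  M_A = wL²/12 = 14·10²/12 = 350/3 kN·m
  R_B = wL/2 = 14·10/2 = 70 kN
  M_B = -wL²/12 = -14·10²/12 = -350/3 kN·m
Load 2 — applied couple M₀=-9 kN·m at a=6 m (b=L-a=4):
  R_A = 6M₀ab/L³ = 6·(-9)·6·4/10³ = -162/125 kN
  M_A = M₀b(2a-b)/L² = (-9)·4·(2·6-4)/10² = -72/25 kN·m
  R_B = -6M₀ab/L³ = -6·(-9)·6·4/10³ = 162/125 kN
  M_B = M₀a(2b-a)/L² = (-9)·6·(2·4-6)/10² = -27/25 kN·m
Superposition: R_A = 8588/125 kN, M_A = 8534/75 kN·m, R_B = 8912/125 kN, M_B = -8831/75 kN·m

R_A = 8588/125 kN, M_A = 8534/75 kN·m, R_B = 8912/125 kN, M_B = -8831/75 kN·m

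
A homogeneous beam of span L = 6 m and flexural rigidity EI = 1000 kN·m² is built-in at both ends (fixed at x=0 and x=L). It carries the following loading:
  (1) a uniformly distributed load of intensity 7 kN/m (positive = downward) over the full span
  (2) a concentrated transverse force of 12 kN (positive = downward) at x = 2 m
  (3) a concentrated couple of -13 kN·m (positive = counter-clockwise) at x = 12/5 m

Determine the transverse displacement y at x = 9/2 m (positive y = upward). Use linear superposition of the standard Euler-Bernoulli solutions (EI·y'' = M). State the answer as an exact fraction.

y(9/2) = -13097/640000 m

Load 1 — uniform load w=7 kN/m over full span:
  y_1 = -wx²(L-x)²/(24EI) = -7·(9/2)²·(6-(9/2))²/(24·1000) = -1701/128000 m
Load 2 — point force P=12 kN at a=2 m (b=L-a=4):
  y_2 = -Pa²(L-x)²(3bL-(3b+a)(L-x))/(6L³EI)  [x>a] = -12·2²·(6-(9/2))²·(3·4·6-(3·4+2)·(6-(9/2)))/(6·6³·1000) = -17/4000 m
Load 3 — applied couple M₀=-13 kN·m at a=12/5 m (b=L-a=18/5):
  y_3 = (R_Ax³/6 - M_Ax²/2 - M₀(x-a)²/2)/EI  [x>a] with R_A=-78/25, M_A=-39/25 = ((-78/25)·(9/2)³/6 - (-39/25)·(9/2)²/2 - (-13)·((9/2)-(12/5))²/2)/1000 = -117/40000 m
Superposition: y = Σ y_i = -13097/640000 m ≈ -0.020464 m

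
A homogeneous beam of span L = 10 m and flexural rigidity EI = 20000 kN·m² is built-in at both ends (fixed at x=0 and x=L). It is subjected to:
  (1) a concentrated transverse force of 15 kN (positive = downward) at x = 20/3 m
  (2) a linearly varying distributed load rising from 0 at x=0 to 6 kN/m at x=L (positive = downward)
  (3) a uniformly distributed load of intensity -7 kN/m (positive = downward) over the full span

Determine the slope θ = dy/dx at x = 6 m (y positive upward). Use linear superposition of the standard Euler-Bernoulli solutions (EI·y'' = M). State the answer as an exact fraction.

θ(6) = -113/150000 rad

Load 1 — point force P=15 kN at a=20/3 m (b=L-a=10/3):
  θ_1 = -Pb²x(2aL-(3a+b)x)/(2L³EI)  [x≤a] = -15·(10/3)²·6·(2·(20/3)·10-(3·(20/3)+(10/3))·6)/(2·10³·20000) = 1/6000 rad
Load 2 — triangular load w₀=6 kN/m (0→w₀ over full span):
  θ_2 = -w₀(2x(L-x)(L-2x)(x+2L)+x²(L-x)²)/(120LEI) = -6·(2·6·(10-6)·(10-2·6)·(6+2·10)+6²·(10-6)²)/(120·10·20000) = 3/6250 rad
Load 3 — uniform load w=-7 kN/m over full span:
  θ_3 = -wx(L-x)(L-2x)/(12EI) = -(-7)·6·(10-6)·(10-2·6)/(12·20000) = -7/5000 rad
Superposition: θ = Σ θ_i = -113/150000 rad ≈ -0.000753 rad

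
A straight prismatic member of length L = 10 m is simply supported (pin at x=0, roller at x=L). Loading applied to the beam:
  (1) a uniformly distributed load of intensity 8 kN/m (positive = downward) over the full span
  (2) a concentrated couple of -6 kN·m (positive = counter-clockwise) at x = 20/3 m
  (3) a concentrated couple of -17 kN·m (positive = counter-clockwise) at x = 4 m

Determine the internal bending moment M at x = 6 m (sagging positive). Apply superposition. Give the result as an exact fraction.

M(6) = 496/5 kN·m

Load 1 — uniform load w=8 kN/m over full span:
  M_1 = wx(L-x)/2 = 8·6·(10-6)/2 = 96 kN·m
Load 2 — applied couple M₀=-6 kN·m at a=20/3 m (b=L-a=10/3):
  M_2 = M₀x/L  [x≤a] = (-6)·6/10 = -18/5 kN·m
Load 3 — applied couple M₀=-17 kN·m at a=4 m (b=L-a=6):
  M_3 = M₀x/L - M₀  [x>a] = (-17)·6/10 - (-17) = 34/5 kN·m
Superposition: M = Σ M_i = 496/5 kN·m ≈ 99.200000 kN·m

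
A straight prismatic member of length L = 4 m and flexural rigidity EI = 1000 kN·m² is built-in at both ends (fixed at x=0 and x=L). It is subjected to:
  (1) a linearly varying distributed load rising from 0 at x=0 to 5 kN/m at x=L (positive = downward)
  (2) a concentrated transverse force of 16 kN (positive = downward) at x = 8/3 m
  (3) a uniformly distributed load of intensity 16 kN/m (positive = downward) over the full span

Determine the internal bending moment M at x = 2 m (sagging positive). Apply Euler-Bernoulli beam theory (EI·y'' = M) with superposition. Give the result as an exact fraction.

M(2) = 143/9 kN·m

Load 1 — triangular load w₀=5 kN/m (0→w₀ over full span):
  M_1 = 3w₀Lx/20 - w₀L²/30 - w₀x³/(6L) = 3·5·4·2/20 - 5·4²/30 - 5·2³/(6·4) = 5/3 kN·m
Load 2 — point force P=16 kN at a=8/3 m (b=L-a=4/3):
  M_2 = Pb²(3a+b)x/L³ - Pab²/L²  [x≤a] = 16·(4/3)²·(3·(8/3)+(4/3))·2/4³ - 16·(8/3)·(4/3)²/4² = 32/9 kN·m
Load 3 — uniform load w=16 kN/m over full span:
  M_3 = wLx/2 - wL²/12 - wx²/2 = 16·4·2/2 - 16·4²/12 - 16·2²/2 = 32/3 kN·m
Superposition: M = Σ M_i = 143/9 kN·m ≈ 15.888889 kN·m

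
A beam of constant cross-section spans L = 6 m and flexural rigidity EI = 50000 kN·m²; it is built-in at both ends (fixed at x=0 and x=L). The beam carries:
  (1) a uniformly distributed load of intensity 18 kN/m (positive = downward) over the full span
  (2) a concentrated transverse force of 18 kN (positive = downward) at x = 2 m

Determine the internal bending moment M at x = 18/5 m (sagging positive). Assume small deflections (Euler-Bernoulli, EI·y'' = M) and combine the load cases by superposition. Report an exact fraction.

M(18/5) = 674/25 kN·m

Load 1 — uniform load w=18 kN/m over full span:
  M_1 = wLx/2 - wL²/12 - wx²/2 = 18·6·(18/5)/2 - 18·6²/12 - 18·(18/5)²/2 = 594/25 kN·m
Load 2 — point force P=18 kN at a=2 m (b=L-a=4):
  M_2 = Pa²(a+3b)(L-x)/L³ - Pa²b/L²  [x>a] = 18·2²·(2+3·4)·(6-(18/5))/6³ - 18·2²·4/6² = 16/5 kN·m
Superposition: M = Σ M_i = 674/25 kN·m ≈ 26.960000 kN·m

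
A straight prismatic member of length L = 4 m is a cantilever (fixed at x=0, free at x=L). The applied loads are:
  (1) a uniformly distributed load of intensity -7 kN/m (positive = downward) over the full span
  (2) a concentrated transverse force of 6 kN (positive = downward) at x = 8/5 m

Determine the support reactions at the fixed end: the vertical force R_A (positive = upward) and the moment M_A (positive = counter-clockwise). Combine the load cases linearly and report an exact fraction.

R_A = -22 kN, M_A = -232/5 kN·m

Load 1 — uniform load w=-7 kN/m over full span:
  R_A = wL = (-7)·4 = -28 kN
  M_A = wL²/2 = (-7)·4²/2 = -56 kN·m
Load 2 — point force P=6 kN at a=8/5 m (b=L-a=12/5):
  R_A = P = 6 kN
  M_A = Pa = 6·(8/5) = 48/5 kN·m
Superposition: R_A = -22 kN, M_A = -232/5 kN·m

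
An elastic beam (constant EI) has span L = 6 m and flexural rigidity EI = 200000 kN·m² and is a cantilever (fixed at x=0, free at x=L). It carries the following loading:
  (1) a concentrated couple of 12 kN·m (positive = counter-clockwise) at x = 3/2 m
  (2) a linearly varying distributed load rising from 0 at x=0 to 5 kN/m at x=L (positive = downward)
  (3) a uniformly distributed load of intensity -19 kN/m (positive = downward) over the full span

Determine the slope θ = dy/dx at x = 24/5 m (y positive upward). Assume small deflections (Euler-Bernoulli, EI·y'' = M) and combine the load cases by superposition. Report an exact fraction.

Load 1 — applied couple M₀=12 kN·m at a=3/2 m (b=L-a=9/2):
  θ_1 = M₀a/EI  [x>a] = 12·(3/2)/200000 = 9/100000 rad
Load 2 — triangular load w₀=5 kN/m (0→w₀ over full span):
  θ_2 = (w₀Lx²/4-w₀L²x/3-w₀x⁴/(24L))/EI = (5·6·(24/5)²/4-5·6²·(24/5)/3-5·(24/5)⁴/(24·6))/200000 = -261/390625 rad
Load 3 — uniform load w=-19 kN/m over full span:
  θ_3 = -wx(x²-3Lx+3L²)/(6EI) = -(-19)·(24/5)·((24/5)²-3·6·(24/5)+3·6²)/(6·200000) = 5301/1562500 rad
Superposition: θ = Σ θ_i = 35181/12500000 rad ≈ 0.002814 rad

θ(24/5) = 35181/12500000 rad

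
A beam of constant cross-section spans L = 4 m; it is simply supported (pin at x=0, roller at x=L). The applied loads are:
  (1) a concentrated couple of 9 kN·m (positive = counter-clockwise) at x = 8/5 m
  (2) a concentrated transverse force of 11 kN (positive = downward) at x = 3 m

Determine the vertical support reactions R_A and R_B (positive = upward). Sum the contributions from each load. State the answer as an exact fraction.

Load 1 — applied couple M₀=9 kN·m at a=8/5 m (b=L-a=12/5):
  R_A = M₀/L = 9/4 kN
  R_B = -M₀/L = -9/4 kN
Load 2 — point force P=11 kN at a=3 m (b=L-a=1):
  R_A = Pb/L = 11·1/4 = 11/4 kN
  R_B = Pa/L = 11·3/4 = 33/4 kN
Superposition: R_A = 5 kN, R_B = 6 kN

R_A = 5 kN, R_B = 6 kN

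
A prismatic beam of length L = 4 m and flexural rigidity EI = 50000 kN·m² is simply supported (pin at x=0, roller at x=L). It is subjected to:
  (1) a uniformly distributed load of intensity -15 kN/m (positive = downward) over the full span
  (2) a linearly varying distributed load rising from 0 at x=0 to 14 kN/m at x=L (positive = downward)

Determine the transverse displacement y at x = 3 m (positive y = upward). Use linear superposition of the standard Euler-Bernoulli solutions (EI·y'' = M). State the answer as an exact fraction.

Load 1 — uniform load w=-15 kN/m over full span:
  y_1 = -wx(L³-2Lx²+x³)/(24EI) = -(-15)·3·(4³-2·4·3²+3³)/(24·50000) = 57/80000 m
Load 2 — triangular load w₀=14 kN/m (0→w₀ over full span):
  y_2 = -w₀x(7L⁴-10L²x²+3x⁴)/(360LEI) = -14·3·(7·4⁴-10·4²·3²+3·3⁴)/(360·4·50000) = -833/2400000 m
Superposition: y = Σ y_i = 877/2400000 m ≈ 0.000365 m

y(3) = 877/2400000 m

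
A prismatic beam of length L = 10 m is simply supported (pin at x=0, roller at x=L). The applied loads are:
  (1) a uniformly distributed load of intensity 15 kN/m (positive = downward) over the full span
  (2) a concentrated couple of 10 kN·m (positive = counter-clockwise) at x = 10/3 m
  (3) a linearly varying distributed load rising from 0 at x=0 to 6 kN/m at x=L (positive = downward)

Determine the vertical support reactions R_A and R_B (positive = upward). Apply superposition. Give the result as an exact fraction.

R_A = 86 kN, R_B = 94 kN

Load 1 — uniform load w=15 kN/m over full span:
  R_A = wL/2 = 15·10/2 = 75 kN
  R_B = wL/2 = 15·10/2 = 75 kN
Load 2 — applied couple M₀=10 kN·m at a=10/3 m (b=L-a=20/3):
  R_A = M₀/L = 10/10 = 1 kN
  R_B = -M₀/L = -10/10 = -1 kN
Load 3 — triangular load w₀=6 kN/m (0→w₀ over full span):
  R_A = w₀L/6 = 6·10/6 = 10 kN
  R_B = w₀L/3 = 6·10/3 = 20 kN
Superposition: R_A = 86 kN, R_B = 94 kN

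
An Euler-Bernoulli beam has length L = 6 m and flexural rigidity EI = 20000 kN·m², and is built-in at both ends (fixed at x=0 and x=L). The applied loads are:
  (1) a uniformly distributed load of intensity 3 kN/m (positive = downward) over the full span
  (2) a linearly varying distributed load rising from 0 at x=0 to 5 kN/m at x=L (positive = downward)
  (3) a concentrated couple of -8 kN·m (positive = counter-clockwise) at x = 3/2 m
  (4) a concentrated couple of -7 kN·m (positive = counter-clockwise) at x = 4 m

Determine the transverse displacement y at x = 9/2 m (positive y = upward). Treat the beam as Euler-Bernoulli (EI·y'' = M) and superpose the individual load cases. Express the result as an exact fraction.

y(9/2) = -6149/10240000 m

Load 1 — uniform load w=3 kN/m over full span:
  y_1 = -wx²(L-x)²/(24EI) = -3·(9/2)²·(6-(9/2))²/(24·20000) = -729/2560000 m
Load 2 — triangular load w₀=5 kN/m (0→w₀ over full span):
  y_2 = -w₀x²(L-x)²(x+2L)/(120LEI) = -5·(9/2)²·(6-(9/2))²·((9/2)+2·6)/(120·6·20000) = -2673/10240000 m
Load 3 — applied couple M₀=-8 kN·m at a=3/2 m (b=L-a=9/2):
  y_3 = (R_Ax³/6 - M_Ax²/2 - M₀(x-a)²/2)/EI  [x>a] with R_A=-3/2, M_A=3/2 = ((-3/2)·(9/2)³/6 - (3/2)·(9/2)²/2 - (-8)·((9/2)-(3/2))²/2)/20000 = -63/640000 m
Load 4 — applied couple M₀=-7 kN·m at a=4 m (b=L-a=2):
  y_4 = (R_Ax³/6 - M_Ax²/2 - M₀(x-a)²/2)/EI  [x>a] with R_A=-14/9, M_A=-7/3 = ((-14/9)·(9/2)³/6 - (-7/3)·(9/2)²/2 - (-7)·((9/2)-4)²/2)/20000 = 7/160000 m
Superposition: y = Σ y_i = -6149/10240000 m ≈ -0.000600 m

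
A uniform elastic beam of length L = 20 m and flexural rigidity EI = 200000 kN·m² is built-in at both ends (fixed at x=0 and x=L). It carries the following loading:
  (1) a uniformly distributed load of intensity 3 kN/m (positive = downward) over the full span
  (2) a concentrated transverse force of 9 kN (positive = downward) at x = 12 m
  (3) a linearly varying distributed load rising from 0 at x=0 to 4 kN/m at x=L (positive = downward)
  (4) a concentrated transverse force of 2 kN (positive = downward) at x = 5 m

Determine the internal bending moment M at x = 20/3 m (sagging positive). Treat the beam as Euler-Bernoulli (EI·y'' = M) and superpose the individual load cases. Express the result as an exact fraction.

M(20/3) = 911333/16200 kN·m

Load 1 — uniform load w=3 kN/m over full span:
  M_1 = wLx/2 - wL²/12 - wx²/2 = 3·20·(20/3)/2 - 3·20²/12 - 3·(20/3)²/2 = 100/3 kN·m
Load 2 — point force P=9 kN at a=12 m (b=L-a=8):
  M_2 = Pb²(3a+b)x/L³ - Pab²/L²  [x≤a] = 9·8²·(3·12+8)·(20/3)/20³ - 9·12·8²/20² = 96/25 kN·m
Load 3 — triangular load w₀=4 kN/m (0→w₀ over full span):
  M_3 = 3w₀Lx/20 - w₀L²/30 - w₀x³/(6L) = 3·4·20·(20/3)/20 - 4·20²/30 - 4·(20/3)³/(6·20) = 1360/81 kN·m
Load 4 — point force P=2 kN at a=5 m (b=L-a=15):
  M_4 = Pa²(a+3b)(L-x)/L³ - Pa²b/L²  [x>a] = 2·5²·(5+3·15)·(20-(20/3))/20³ - 2·5²·15/20² = 55/24 kN·m
Superposition: M = Σ M_i = 911333/16200 kN·m ≈ 56.255123 kN·m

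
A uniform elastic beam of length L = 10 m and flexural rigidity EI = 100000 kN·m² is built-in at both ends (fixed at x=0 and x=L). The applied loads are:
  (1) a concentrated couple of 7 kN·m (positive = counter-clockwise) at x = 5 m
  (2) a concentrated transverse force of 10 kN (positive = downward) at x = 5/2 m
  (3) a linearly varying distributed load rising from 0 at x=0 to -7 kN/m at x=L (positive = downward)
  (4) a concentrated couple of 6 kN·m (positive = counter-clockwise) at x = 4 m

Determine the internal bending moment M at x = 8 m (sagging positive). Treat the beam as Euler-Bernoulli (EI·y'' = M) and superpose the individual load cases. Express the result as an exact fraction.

M(8) = -15923/6000 kN·m

Load 1 — applied couple M₀=7 kN·m at a=5 m (b=L-a=5):
  M_1 = R_Ax - M_A - M₀  [x>a] with R_A=21/20, M_A=7/4 = (21/20)·8 - (7/4) - 7 = -7/20 kN·m
Load 2 — point force P=10 kN at a=5/2 m (b=L-a=15/2):
  M_2 = Pa²(a+3b)(L-x)/L³ - Pa²b/L²  [x>a] = 10·(5/2)²·((5/2)+3·(15/2))·(10-8)/10³ - 10·(5/2)²·(15/2)/10² = -25/16 kN·m
Load 3 — triangular load w₀=-7 kN/m (0→w₀ over full span):
  M_3 = 3w₀Lx/20 - w₀L²/30 - w₀x³/(6L) = 3·(-7)·10·8/20 - (-7)·10²/30 - (-7)·8³/(6·10) = -14/15 kN·m
Load 4 — applied couple M₀=6 kN·m at a=4 m (b=L-a=6):
  M_4 = R_Ax - M_A - M₀  [x>a] with R_A=108/125, M_A=18/25 = (108/125)·8 - (18/25) - 6 = 24/125 kN·m
Superposition: M = Σ M_i = -15923/6000 kN·m ≈ -2.653833 kN·m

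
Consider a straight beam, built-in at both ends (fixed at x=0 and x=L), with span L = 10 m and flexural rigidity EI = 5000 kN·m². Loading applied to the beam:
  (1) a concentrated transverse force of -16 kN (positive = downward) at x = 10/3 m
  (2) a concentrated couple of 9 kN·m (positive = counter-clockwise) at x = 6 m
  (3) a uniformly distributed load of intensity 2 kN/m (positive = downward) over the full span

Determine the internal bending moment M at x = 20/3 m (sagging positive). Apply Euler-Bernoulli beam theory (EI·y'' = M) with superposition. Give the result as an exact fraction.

M(20/3) = 689/2025 kN·m

Load 1 — point force P=-16 kN at a=10/3 m (b=L-a=20/3):
  M_1 = Pa²(a+3b)(L-x)/L³ - Pa²b/L²  [x>a] = (-16)·(10/3)²·((10/3)+3·(20/3))·(10-(20/3))/10³ - (-16)·(10/3)²·(20/3)/10² = -160/81 kN·m
Load 2 — applied couple M₀=9 kN·m at a=6 m (b=L-a=4):
  M_2 = R_Ax - M_A - M₀  [x>a] with R_A=162/125, M_A=72/25 = (162/125)·(20/3) - (72/25) - 9 = -81/25 kN·m
Load 3 — uniform load w=2 kN/m over full span:
  M_3 = wLx/2 - wL²/12 - wx²/2 = 2·10·(20/3)/2 - 2·10²/12 - 2·(20/3)²/2 = 50/9 kN·m
Superposition: M = Σ M_i = 689/2025 kN·m ≈ 0.340247 kN·m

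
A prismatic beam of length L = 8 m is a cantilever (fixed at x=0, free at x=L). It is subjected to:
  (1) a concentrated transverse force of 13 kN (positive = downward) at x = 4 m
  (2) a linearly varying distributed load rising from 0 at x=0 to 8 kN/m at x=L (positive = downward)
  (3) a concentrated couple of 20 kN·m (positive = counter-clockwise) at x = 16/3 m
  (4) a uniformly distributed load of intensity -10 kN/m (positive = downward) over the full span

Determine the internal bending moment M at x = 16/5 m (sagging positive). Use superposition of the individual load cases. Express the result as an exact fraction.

M(16/5) = 6384/125 kN·m

Load 1 — point force P=13 kN at a=4 m (b=L-a=4):
  M_1 = -P(a-x)  [x≤a] = -13·(4-(16/5)) = -52/5 kN·m
Load 2 — triangular load w₀=8 kN/m (0→w₀ over full span):
  M_2 = w₀Lx/2 - w₀L²/3 - w₀x³/(6L) = 8·8·(16/5)/2 - 8·8²/3 - 8·(16/5)³/(6·8) = -9216/125 kN·m
Load 3 — applied couple M₀=20 kN·m at a=16/3 m (b=L-a=8/3):
  M_3 = M₀  [x≤a] = 20 = 20 kN·m
Load 4 — uniform load w=-10 kN/m over full span:
  M_4 = -w(L-x)²/2 = -(-10)·(8-(16/5))²/2 = 576/5 kN·m
Superposition: M = Σ M_i = 6384/125 kN·m ≈ 51.072000 kN·m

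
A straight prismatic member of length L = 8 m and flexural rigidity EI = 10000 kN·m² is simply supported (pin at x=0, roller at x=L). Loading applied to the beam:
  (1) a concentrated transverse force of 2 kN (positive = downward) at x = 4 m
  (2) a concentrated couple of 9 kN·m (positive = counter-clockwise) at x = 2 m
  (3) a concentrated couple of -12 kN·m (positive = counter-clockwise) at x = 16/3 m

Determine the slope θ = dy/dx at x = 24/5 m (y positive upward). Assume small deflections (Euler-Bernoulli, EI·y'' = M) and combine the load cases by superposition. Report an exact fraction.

θ(24/5) = -2317/3000000 rad

Load 1 — point force P=2 kN at a=4 m (b=L-a=4):
  θ_1 = -Pa(2L²-6Lx+3x²+a²)/(6LEI)  [x>a] = -2·4·(2·8²-6·8·(24/5)+3·(24/5)²+4²)/(6·8·10000) = 9/31250 rad
Load 2 — applied couple M₀=9 kN·m at a=2 m (b=L-a=6):
  θ_2 = (M₀x²/(2L)-M₀(x-a)+C₁)/EI  [x>a] with C₁=M₀(3b²-L²)/(6L)=33/4 = (9·(24/5)²/(2·8)-9·((24/5)-2)+(33/4))/10000 = -399/1000000 rad
Load 3 — applied couple M₀=-12 kN·m at a=16/3 m (b=L-a=8/3):
  θ_3 = (M₀x²/(2L)+C₁)/EI  [x≤a] with C₁=M₀(3b²-L²)/(6L)=32/3 = ((-12)·(24/5)²/(2·8)+(32/3))/10000 = -31/46875 rad
Superposition: θ = Σ θ_i = -2317/3000000 rad ≈ -0.000772 rad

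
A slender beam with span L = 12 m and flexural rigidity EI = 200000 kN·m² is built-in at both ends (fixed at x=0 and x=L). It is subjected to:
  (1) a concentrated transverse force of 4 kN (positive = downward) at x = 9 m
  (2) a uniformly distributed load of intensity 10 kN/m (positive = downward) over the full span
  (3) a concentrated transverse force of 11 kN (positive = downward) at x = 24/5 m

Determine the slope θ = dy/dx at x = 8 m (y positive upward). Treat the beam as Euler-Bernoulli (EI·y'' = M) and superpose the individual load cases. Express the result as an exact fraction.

Load 1 — point force P=4 kN at a=9 m (b=L-a=3):
  θ_1 = -Pb²x(2aL-(3a+b)x)/(2L³EI)  [x≤a] = -4·3²·8·(2·9·12-(3·9+3)·8)/(2·12³·200000) = 1/100000 rad
Load 2 — uniform load w=10 kN/m over full span:
  θ_2 = -wx(L-x)(L-2x)/(12EI) = -10·8·(12-8)·(12-2·8)/(12·200000) = 1/1875 rad
Load 3 — point force P=11 kN at a=24/5 m (b=L-a=36/5):
  θ_3 = Pa²(L-x)(2bL-(3b+a)(L-x))/(2L³EI)  [x>a] = 11·(24/5)²·(12-8)·(2·(36/5)·12-(3·(36/5)+(24/5))·(12-8))/(2·12³·200000) = 77/781250 rad
Superposition: θ = Σ θ_i = 24071/37500000 rad ≈ 0.000642 rad

θ(8) = 24071/37500000 rad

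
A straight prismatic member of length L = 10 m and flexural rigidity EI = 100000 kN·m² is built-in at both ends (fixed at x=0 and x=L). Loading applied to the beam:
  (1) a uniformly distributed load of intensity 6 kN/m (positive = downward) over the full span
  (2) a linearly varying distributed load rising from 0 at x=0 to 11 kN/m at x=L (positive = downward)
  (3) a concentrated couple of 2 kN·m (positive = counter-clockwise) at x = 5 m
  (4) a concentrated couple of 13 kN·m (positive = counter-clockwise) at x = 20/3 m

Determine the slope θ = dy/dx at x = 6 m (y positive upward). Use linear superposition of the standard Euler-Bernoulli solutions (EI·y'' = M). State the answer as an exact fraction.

θ(6) = 59/125000 rad

Load 1 — uniform load w=6 kN/m over full span:
  θ_1 = -wx(L-x)(L-2x)/(12EI) = -6·6·(10-6)·(10-2·6)/(12·100000) = 3/12500 rad
Load 2 — triangular load w₀=11 kN/m (0→w₀ over full span):
  θ_2 = -w₀(2x(L-x)(L-2x)(x+2L)+x²(L-x)²)/(120LEI) = -11·(2·6·(10-6)·(10-2·6)·(6+2·10)+6²·(10-6)²)/(120·10·100000) = 11/62500 rad
Load 3 — applied couple M₀=2 kN·m at a=5 m (b=L-a=5):
  θ_3 = (R_Ax²/2 - M_Ax - M₀(x-a))/EI  [x>a] with R_A=3/10, M_A=1/2 = ((3/10)·6²/2 - (1/2)·6 - 2·(6-5))/100000 = 1/250000 rad
Load 4 — applied couple M₀=13 kN·m at a=20/3 m (b=L-a=10/3):
  θ_4 = (R_Ax²/2 - M_Ax)/EI  [x≤a] with R_A=26/15, M_A=13/3 = ((26/15)·6²/2 - (13/3)·6)/100000 = 13/250000 rad
Superposition: θ = Σ θ_i = 59/125000 rad ≈ 0.000472 rad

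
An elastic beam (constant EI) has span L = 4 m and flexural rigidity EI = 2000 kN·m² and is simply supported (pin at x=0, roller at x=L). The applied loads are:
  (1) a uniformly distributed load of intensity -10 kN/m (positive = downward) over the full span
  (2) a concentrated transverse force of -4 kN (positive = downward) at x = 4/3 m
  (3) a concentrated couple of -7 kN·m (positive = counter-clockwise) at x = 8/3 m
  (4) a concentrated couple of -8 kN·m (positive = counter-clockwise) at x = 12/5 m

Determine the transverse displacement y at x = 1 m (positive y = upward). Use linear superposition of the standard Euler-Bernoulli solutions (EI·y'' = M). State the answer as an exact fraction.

Load 1 — uniform load w=-10 kN/m over full span:
  y_1 = -wx(L³-2Lx²+x³)/(24EI) = -(-10)·1·(4³-2·4·1²+1³)/(24·2000) = 19/1600 m
Load 2 — point force P=-4 kN at a=4/3 m (b=L-a=8/3):
  y_2 = -Pbx(L²-b²-x²)/(6LEI)  [x≤a] = -(-4)·(8/3)·1·(4²-(8/3)²-1²)/(6·4·2000) = 71/40500 m
Load 3 — applied couple M₀=-7 kN·m at a=8/3 m (b=L-a=4/3):
  y_3 = (M₀x³/(6L)+C₁x)/EI  [x≤a] with C₁=M₀(3b²-L²)/(6L)=28/9 = ((-7)·1³/(6·4)+(28/9)·1)/2000 = 203/144000 m
Load 4 — applied couple M₀=-8 kN·m at a=12/5 m (b=L-a=8/5):
  y_4 = (M₀x³/(6L)+C₁x)/EI  [x≤a] with C₁=M₀(3b²-L²)/(6L)=208/75 = ((-8)·1³/(6·4)+(208/75)·1)/2000 = 61/50000 m
Superposition: y = Σ y_i = 526753/32400000 m ≈ 0.016258 m

y(1) = 526753/32400000 m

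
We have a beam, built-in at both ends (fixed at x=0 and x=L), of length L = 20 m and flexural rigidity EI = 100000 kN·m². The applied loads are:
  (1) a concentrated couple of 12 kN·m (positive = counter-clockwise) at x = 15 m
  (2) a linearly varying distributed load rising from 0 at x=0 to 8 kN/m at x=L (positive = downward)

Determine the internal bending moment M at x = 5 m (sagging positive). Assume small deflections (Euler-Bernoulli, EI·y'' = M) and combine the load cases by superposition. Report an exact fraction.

Load 1 — applied couple M₀=12 kN·m at a=15 m (b=L-a=5):
  M_1 = R_Ax - M_A  [x≤a] with R_A=27/40, M_A=15/4 = (27/40)·5 - (15/4) = -3/8 kN·m
Load 2 — triangular load w₀=8 kN/m (0→w₀ over full span):
  M_2 = 3w₀Lx/20 - w₀L²/30 - w₀x³/(6L) = 3·8·20·5/20 - 8·20²/30 - 8·5³/(6·20) = 5 kN·m
Superposition: M = Σ M_i = 37/8 kN·m ≈ 4.625000 kN·m

M(5) = 37/8 kN·m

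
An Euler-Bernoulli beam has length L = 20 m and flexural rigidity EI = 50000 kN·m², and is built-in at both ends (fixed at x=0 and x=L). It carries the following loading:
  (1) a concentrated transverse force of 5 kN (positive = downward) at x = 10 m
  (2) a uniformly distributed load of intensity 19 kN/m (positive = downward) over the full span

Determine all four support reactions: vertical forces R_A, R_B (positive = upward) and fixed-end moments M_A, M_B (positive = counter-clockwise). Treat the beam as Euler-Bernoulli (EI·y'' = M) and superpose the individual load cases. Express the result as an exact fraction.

Load 1 — point force P=5 kN at a=10 m (b=L-a=10):
  R_A = Pb²(3a+b)/L³ = 5·10²·(3·10+10)/20³ = 5/2 kN
  M_A = Pab²/L² = 5·10·10²/20² = 25/2 kN·m
  R_B = Pa²(a+3b)/L³ = 5·10²·(10+3·10)/20³ = 5/2 kN
  M_B = -Pa²b/L² = -5·10²·10/20² = -25/2 kN·m
Load 2 — uniform load w=19 kN/m over full span:
  R_A = wL/2 = 19·20/2 = 190 kN
  M_A = wL²/12 = 19·20²/12 = 1900/3 kN·m
  R_B = wL/2 = 19·20/2 = 190 kN
  M_B = -wL²/12 = -19·20²/12 = -1900/3 kN·m
Superposition: R_A = 385/2 kN, M_A = 3875/6 kN·m, R_B = 385/2 kN, M_B = -3875/6 kN·m

R_A = 385/2 kN, M_A = 3875/6 kN·m, R_B = 385/2 kN, M_B = -3875/6 kN·m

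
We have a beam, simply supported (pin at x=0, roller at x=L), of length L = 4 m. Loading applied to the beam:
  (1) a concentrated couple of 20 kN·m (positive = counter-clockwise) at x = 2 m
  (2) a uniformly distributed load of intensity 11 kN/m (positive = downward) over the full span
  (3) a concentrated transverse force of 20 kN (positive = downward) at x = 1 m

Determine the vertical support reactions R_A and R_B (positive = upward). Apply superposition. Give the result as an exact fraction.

Load 1 — applied couple M₀=20 kN·m at a=2 m (b=L-a=2):
  R_A = M₀/L = 20/4 = 5 kN
  R_B = -M₀/L = -20/4 = -5 kN
Load 2 — uniform load w=11 kN/m over full span:
  R_A = wL/2 = 11·4/2 = 22 kN
  R_B = wL/2 = 11·4/2 = 22 kN
Load 3 — point force P=20 kN at a=1 m (b=L-a=3):
  R_A = Pb/L = 20·3/4 = 15 kN
  R_B = Pa/L = 20·1/4 = 5 kN
Superposition: R_A = 42 kN, R_B = 22 kN

R_A = 42 kN, R_B = 22 kN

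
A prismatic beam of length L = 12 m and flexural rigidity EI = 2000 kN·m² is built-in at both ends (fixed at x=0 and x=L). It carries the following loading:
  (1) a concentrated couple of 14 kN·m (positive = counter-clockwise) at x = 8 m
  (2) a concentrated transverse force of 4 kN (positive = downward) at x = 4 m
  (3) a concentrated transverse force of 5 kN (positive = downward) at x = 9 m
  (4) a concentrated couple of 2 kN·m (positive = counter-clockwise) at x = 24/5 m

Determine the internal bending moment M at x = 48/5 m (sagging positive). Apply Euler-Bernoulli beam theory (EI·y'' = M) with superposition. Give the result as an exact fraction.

Load 1 — applied couple M₀=14 kN·m at a=8 m (b=L-a=4):
  M_1 = R_Ax - M_A - M₀  [x>a] with R_A=14/9, M_A=14/3 = (14/9)·(48/5) - (14/3) - 14 = -56/15 kN·m
Load 2 — point force P=4 kN at a=4 m (b=L-a=8):
  M_2 = Pa²(a+3b)(L-x)/L³ - Pa²b/L²  [x>a] = 4·4²·(4+3·8)·(12-(48/5))/12³ - 4·4²·8/12² = -16/15 kN·m
Load 3 — point force P=5 kN at a=9 m (b=L-a=3):
  M_3 = Pa²(a+3b)(L-x)/L³ - Pa²b/L²  [x>a] = 5·9²·(9+3·3)·(12-(48/5))/12³ - 5·9²·3/12² = 27/16 kN·m
Load 4 — applied couple M₀=2 kN·m at a=24/5 m (b=L-a=36/5):
  M_4 = R_Ax - M_A - M₀  [x>a] with R_A=6/25, M_A=6/25 = (6/25)·(48/5) - (6/25) - 2 = 8/125 kN·m
Superposition: M = Σ M_i = -6097/2000 kN·m ≈ -3.048500 kN·m

M(48/5) = -6097/2000 kN·m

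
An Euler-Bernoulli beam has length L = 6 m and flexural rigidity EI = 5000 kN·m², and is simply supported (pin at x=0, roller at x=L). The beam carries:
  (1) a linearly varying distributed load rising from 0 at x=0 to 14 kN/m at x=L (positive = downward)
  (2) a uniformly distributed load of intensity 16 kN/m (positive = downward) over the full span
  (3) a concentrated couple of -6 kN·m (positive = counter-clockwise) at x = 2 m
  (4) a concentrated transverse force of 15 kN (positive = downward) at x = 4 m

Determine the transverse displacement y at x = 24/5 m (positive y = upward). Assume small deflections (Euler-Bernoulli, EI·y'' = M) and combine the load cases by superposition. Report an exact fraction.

Load 1 — triangular load w₀=14 kN/m (0→w₀ over full span):
  y_1 = -w₀x(7L⁴-10L²x²+3x⁴)/(360LEI) = -14·(24/5)·(7·6⁴-10·6²·(24/5)²+3·(24/5)⁴)/(360·6·5000) = -144018/9765625 m
Load 2 — uniform load w=16 kN/m over full span:
  y_2 = -wx(L³-2Lx²+x³)/(24EI) = -16·(24/5)·(6³-2·6·(24/5)²+(24/5)³)/(24·5000) = -12528/390625 m
Load 3 — applied couple M₀=-6 kN·m at a=2 m (b=L-a=4):
  y_3 = (M₀x³/(6L)-M₀(x-a)²/2+C₁x)/EI  [x>a] with C₁=M₀(3b²-L²)/(6L)=-2 = ((-6)·(24/5)³/(6·6)-(-6)·((24/5)-2)²/2+(-2)·(24/5))/5000 = -141/156250 m
Load 4 — point force P=15 kN at a=4 m (b=L-a=2):
  y_4 = -Pa(L-x)(2Lx-a²-x²)/(6LEI)  [x>a] = -15·4·(6-(24/5))·(2·6·(24/5)-4²-(24/5)²)/(6·6·5000) = -116/15625 m
Superposition: y = Σ y_i = -1077061/19531250 m ≈ -0.055146 m

y(24/5) = -1077061/19531250 m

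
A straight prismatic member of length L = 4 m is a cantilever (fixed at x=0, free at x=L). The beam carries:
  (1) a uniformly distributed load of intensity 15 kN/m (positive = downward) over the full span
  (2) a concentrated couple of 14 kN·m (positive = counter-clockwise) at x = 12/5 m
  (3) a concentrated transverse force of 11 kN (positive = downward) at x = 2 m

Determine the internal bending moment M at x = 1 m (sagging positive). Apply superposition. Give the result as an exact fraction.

Load 1 — uniform load w=15 kN/m over full span:
  M_1 = -w(L-x)²/2 = -15·(4-1)²/2 = -135/2 kN·m
Load 2 — applied couple M₀=14 kN·m at a=12/5 m (b=L-a=8/5):
  M_2 = M₀  [x≤a] = 14 = 14 kN·m
Load 3 — point force P=11 kN at a=2 m (b=L-a=2):
  M_3 = -P(a-x)  [x≤a] = -11·(2-1) = -11 kN·m
Superposition: M = Σ M_i = -129/2 kN·m ≈ -64.500000 kN·m

M(1) = -129/2 kN·m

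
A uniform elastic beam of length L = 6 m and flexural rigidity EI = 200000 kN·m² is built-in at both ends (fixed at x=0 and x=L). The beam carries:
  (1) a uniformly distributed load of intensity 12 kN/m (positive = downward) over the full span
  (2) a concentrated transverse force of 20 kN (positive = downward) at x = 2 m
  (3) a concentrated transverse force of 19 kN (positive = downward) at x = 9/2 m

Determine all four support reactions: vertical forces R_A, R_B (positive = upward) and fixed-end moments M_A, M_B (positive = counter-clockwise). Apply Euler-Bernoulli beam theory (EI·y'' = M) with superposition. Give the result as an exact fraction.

Load 1 — uniform load w=12 kN/m over full span:
  R_A = wL/2 = 12·6/2 = 36 kN
  M_A = wL²/12 = 12·6²/12 = 36 kN·m
  R_B = wL/2 = 12·6/2 = 36 kN
  M_B = -wL²/12 = -12·6²/12 = -36 kN·m
Load 2 — point force P=20 kN at a=2 m (b=L-a=4):
  R_A = Pb²(3a+b)/L³ = 20·4²·(3·2+4)/6³ = 400/27 kN
  M_A = Pab²/L² = 20·2·4²/6² = 160/9 kN·m
  R_B = Pa²(a+3b)/L³ = 20·2²·(2+3·4)/6³ = 140/27 kN
  M_B = -Pa²b/L² = -20·2²·4/6² = -80/9 kN·m
Load 3 — point force P=19 kN at a=9/2 m (b=L-a=3/2):
  R_A = Pb²(3a+b)/L³ = 19·(3/2)²·(3·(9/2)+(3/2))/6³ = 95/32 kN
  M_A = Pab²/L² = 19·(9/2)·(3/2)²/6² = 171/32 kN·m
  R_B = Pa²(a+3b)/L³ = 19·(9/2)²·((9/2)+3·(3/2))/6³ = 513/32 kN
  M_B = -Pa²b/L² = -19·(9/2)²·(3/2)/6² = -513/32 kN·m
Superposition: R_A = 46469/864 kN, M_A = 17027/288 kN·m, R_B = 49435/864 kN, M_B = -17545/288 kN·m

R_A = 46469/864 kN, M_A = 17027/288 kN·m, R_B = 49435/864 kN, M_B = -17545/288 kN·m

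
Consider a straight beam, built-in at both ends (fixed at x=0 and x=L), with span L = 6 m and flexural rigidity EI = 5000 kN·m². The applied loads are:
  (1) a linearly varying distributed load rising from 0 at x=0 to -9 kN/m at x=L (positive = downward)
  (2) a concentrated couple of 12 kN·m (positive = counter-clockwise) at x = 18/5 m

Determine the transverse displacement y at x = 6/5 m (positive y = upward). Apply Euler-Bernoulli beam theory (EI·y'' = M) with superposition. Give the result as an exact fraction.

Load 1 — triangular load w₀=-9 kN/m (0→w₀ over full span):
  y_1 = -w₀x²(L-x)²(x+2L)/(120LEI) = -(-9)·(6/5)²·(6-(6/5))²·((6/5)+2·6)/(120·6·5000) = 10692/9765625 m
Load 2 — applied couple M₀=12 kN·m at a=18/5 m (b=L-a=12/5):
  y_2 = (R_Ax³/6 - M_Ax²/2)/EI  [x≤a] with R_A=72/25, M_A=96/25 = ((72/25)·(6/5)³/6 - (96/25)·(6/5)²/2)/5000 = -756/1953125 m
Superposition: y = Σ y_i = 6912/9765625 m ≈ 0.000708 m

y(6/5) = 6912/9765625 m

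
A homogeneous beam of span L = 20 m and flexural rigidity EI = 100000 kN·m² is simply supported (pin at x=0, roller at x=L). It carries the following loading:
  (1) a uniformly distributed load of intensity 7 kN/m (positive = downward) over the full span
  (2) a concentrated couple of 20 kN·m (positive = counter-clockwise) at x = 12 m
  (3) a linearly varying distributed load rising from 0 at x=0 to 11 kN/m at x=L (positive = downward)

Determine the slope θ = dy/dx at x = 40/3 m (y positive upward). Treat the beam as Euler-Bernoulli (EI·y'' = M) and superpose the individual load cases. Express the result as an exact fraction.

θ(40/3) = 59987/3037500 rad

Load 1 — uniform load w=7 kN/m over full span:
  θ_1 = -w(L³-6Lx²+4x³)/(24EI) = -7·(20³-6·20·(40/3)²+4·(40/3)³)/(24·100000) = 91/8100 rad
Load 2 — applied couple M₀=20 kN·m at a=12 m (b=L-a=8):
  θ_2 = (M₀x²/(2L)-M₀(x-a)+C₁)/EI  [x>a] with C₁=M₀(3b²-L²)/(6L)=-104/3 = (20·(40/3)²/(2·20)-20·((40/3)-12)+(-104/3))/100000 = 31/112500 rad
Load 3 — triangular load w₀=11 kN/m (0→w₀ over full span):
  θ_3 = -w₀(7L⁴-30L²x²+15x⁴)/(360LEI) = -11·(7·20⁴-30·20²·(40/3)²+15·(40/3)⁴)/(360·20·100000) = 1001/121500 rad
Superposition: θ = Σ θ_i = 59987/3037500 rad ≈ 0.019749 rad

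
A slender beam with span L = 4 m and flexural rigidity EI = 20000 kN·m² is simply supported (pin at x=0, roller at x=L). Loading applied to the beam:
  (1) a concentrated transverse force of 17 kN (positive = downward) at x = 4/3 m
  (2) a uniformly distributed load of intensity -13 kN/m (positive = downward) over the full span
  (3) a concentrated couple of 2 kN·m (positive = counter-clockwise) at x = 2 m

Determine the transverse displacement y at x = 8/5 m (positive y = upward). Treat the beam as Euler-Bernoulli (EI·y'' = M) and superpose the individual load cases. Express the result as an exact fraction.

Load 1 — point force P=17 kN at a=4/3 m (b=L-a=8/3):
  y_1 = -Pa(L-x)(2Lx-a²-x²)/(6LEI)  [x>a] = -17·(4/3)·(4-(8/5))·(2·4·(8/5)-(4/3)²-(8/5)²)/(6·4·20000) = -2023/2109375 m
Load 2 — uniform load w=-13 kN/m over full span:
  y_2 = -wx(L³-2Lx²+x³)/(24EI) = -(-13)·(8/5)·(4³-2·4·(8/5)²+(8/5)³)/(24·20000) = 806/390625 m
Load 3 — applied couple M₀=2 kN·m at a=2 m (b=L-a=2):
  y_3 = (M₀x³/(6L)+C₁x)/EI  [x≤a] with C₁=M₀(3b²-L²)/(6L)=-1/3 = (2·(8/5)³/(6·4)+(-1/3)·(8/5))/20000 = -3/312500 m
Superposition: y = Σ y_i = 46183/42187500 m ≈ 0.001095 m

y(8/5) = 46183/42187500 m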